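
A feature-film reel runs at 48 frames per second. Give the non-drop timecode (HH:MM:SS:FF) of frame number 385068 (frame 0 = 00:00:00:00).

385068 ÷ 48 = 8022 full seconds, remainder 12 frames.
8022 s = 2 h 13 min 42 s.
Timecode: 02:13:42:12.

02:13:42:12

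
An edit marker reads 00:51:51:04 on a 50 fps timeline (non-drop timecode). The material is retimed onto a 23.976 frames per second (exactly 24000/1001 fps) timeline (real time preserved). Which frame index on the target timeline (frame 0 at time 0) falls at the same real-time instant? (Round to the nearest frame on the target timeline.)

Source frame index: (0×3600 + 51×60 + 51) × 50 + 4 = 155554.
Real time: 155554 / (50) = 77777/25 s.
Target frame: (77777/25) × (24000/1001) = 10666560/143 ≈ 74591.329 → 74591.

frame 74591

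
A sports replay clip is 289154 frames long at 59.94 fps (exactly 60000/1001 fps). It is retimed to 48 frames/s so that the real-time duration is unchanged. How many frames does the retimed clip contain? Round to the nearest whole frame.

231555 frames

Frames at target rate = 289154 × (48) / (60000/1001) = 144721577/625 ≈ 231554.523.
Nearest whole frame: 231555.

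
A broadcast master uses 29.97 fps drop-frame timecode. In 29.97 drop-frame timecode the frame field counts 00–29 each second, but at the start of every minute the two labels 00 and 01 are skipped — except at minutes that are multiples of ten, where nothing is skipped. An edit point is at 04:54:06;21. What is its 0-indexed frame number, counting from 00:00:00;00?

528871

Complete 10-minute blocks: 29, each 17982 frames → 521478.
Remaining 4 whole minutes in the current block: 1800 + 3 × 1798 = 7194 frames.
Within the current minute: 6 × 30 + 21 − 2 = 199 (labels ;00/;01 skipped at this minute). Total = 521478 + 7194 + 199 = 528871.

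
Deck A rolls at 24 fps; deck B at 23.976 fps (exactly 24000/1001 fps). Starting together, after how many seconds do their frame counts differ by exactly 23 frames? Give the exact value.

23023/24 seconds

The gap grows by |24000/1001 − 24| = 24/1001 frames per second.
Time for a 23-frame gap: 23 ÷ (24/1001) = 23023/24 s.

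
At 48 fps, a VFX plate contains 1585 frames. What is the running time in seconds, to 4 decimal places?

Running time = 1585 × 1/48 = 1585/48 s ≈ 33.0208 s.

33.0208 seconds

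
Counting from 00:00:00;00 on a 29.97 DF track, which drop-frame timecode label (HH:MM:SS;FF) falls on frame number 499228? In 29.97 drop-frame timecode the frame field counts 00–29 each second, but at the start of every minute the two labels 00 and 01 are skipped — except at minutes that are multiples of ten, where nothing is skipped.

04:37:37;18

Each 10-minute DF block holds 10 × 60 × 30 − 9 × 2 = 17982 frames. 499228 ÷ 17982 → 27 full blocks, remainder 13714.
Within the partial block the first minute is 1800 frames and each further minute 1798, so 7 further minute boundaries passed. Total skipped labels = 18 × 27 + 2 × 7 = 500.
Non-drop label index = 499228 + 500 = 499728; at 30 labels/s that is 04:37:37:18, i.e. DF 04:37:37;18.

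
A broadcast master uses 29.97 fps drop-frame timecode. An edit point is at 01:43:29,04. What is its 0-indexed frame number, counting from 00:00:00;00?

186088

As if non-drop at 30 labels/s: (1 × 3600 + 43 × 60 + 29) × 30 + 4 = 186274.
Minute boundaries passed: 103; those not divisible by 10: 103 − 10 = 93; dropped labels = 2 × 93 = 186.
Actual frame index = 186274 − 186 = 186088.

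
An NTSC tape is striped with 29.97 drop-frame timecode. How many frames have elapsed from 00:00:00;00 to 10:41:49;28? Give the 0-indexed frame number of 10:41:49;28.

Complete 10-minute blocks: 64, each 17982 frames → 1150848.
Remaining 1 whole minute in the current block: 1800 + 0 × 1798 = 1800 frames.
Within the current minute: 49 × 30 + 28 − 2 = 1496 (labels ;00/;01 skipped at this minute). Total = 1150848 + 1800 + 1496 = 1154144.

1154144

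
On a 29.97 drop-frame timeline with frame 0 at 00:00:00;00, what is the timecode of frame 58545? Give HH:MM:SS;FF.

Ten DF minutes hold 17982 frames, so frame 58545 lies in block 3 (frames 53946–71927) with 4599 frames into that block.
The block's first minute is 1800 frames and the rest 1798 each; 4599 frames reaches minute 2, so 3 × 18 + 2 × 2 = 58 labels have been skipped so far.
Adding those back, label number 58545 + 58 = 58603 at 30 labels/s is 1953 s + 13 f = 0 h 32 min 33 s frame 13, i.e. 00:32:33;13.

00:32:33;13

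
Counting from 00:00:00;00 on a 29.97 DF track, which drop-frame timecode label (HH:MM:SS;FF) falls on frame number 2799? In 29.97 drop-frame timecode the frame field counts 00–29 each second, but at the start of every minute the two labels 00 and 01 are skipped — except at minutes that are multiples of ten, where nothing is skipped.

00:01:33;11

Ten DF minutes hold 17982 frames, so frame 2799 lies in block 0 (frames 0–17981) with 2799 frames into that block.
The block's first minute is 1800 frames and the rest 1798 each; 2799 frames reaches minute 1, so 0 × 18 + 1 × 2 = 2 labels have been skipped so far.
Adding those back, label number 2799 + 2 = 2801 at 30 labels/s is 93 s + 11 f = 0 h 1 min 33 s frame 11, i.e. 00:01:33;11.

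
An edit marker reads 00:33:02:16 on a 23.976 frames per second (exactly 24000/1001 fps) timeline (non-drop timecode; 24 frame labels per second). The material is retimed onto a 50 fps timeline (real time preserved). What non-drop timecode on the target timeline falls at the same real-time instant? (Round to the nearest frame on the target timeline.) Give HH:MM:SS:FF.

Source frame index: (0×3600 + 33×60 + 2) × 24 + 16 = 47584.
Real time: 47584 / (24000/1001) = 1488487/750 s.
Target frame: (1488487/750) × (50) = 1488487/15 ≈ 99232.467 → 99232.
At 50 labels/s: frame 99232 → 00:33:04:32.

00:33:04:32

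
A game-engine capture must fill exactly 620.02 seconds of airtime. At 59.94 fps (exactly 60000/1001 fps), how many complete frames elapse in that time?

37164 frames

Frames = 620.02 × 60000/1001 = 37201200/1001 ≈ 37164.0360.
Complete frames: 37164.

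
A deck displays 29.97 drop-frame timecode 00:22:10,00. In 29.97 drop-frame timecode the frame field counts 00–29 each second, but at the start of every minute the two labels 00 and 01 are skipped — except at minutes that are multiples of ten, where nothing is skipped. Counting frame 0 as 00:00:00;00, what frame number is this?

39860

Complete 10-minute blocks: 2, each 17982 frames → 35964.
Remaining 2 whole minutes in the current block: 1800 + 1 × 1798 = 3598 frames.
Within the current minute: 10 × 30 + 0 − 2 = 298 (labels ;00/;01 skipped at this minute). Total = 35964 + 3598 + 298 = 39860.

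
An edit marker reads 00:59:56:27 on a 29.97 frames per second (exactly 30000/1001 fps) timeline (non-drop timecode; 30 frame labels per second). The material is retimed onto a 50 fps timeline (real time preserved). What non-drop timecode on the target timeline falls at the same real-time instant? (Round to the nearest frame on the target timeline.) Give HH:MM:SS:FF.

Source frame index: (0×3600 + 59×60 + 56) × 30 + 27 = 107907.
Real time: 107907 / (30000/1001) = 36004969/10000 s.
Target frame: (36004969/10000) × (50) = 36004969/200 ≈ 180024.845 → 180025.
At 50 labels/s: frame 180025 → 01:00:00:25.

01:00:00:25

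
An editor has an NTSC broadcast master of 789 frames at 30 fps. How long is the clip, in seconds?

Running time = 789 / (30) = 26.3 s.

26.3 seconds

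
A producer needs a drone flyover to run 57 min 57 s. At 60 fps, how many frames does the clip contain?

57 min 57 s = 3477 s.
Frames = 3477 × 60 = 208620.

208620 frames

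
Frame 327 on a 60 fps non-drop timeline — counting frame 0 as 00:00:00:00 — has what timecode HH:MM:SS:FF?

327 ÷ 60 = 5 full seconds, remainder 27 frames.
5 s = 0 h 0 min 5 s.
Timecode: 00:00:05:27.

00:00:05:27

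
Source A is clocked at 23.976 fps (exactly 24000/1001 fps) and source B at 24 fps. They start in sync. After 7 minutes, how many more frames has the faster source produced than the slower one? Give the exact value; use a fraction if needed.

1440/143 frames

7 min = 420 s.
A emits 24000/1001 × 420 = 1440000/143 frames; B emits 24 × 420 = 10080.
Difference = 1440/143 frames (≈ 10.0699); B is ahead of A.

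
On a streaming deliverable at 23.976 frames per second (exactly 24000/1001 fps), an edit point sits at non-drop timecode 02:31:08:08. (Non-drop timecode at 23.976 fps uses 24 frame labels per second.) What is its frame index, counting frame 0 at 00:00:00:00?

Total seconds to the label: (2 × 3600 + 31 × 60 + 8) = 9068.
Frame index = 9068 × 24 + 8 = 217640.

frame 217640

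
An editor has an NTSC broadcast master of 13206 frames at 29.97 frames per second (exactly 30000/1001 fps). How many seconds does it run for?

Running time = 13206 / (30000/1001) = 440.6402 s.

440.6402 seconds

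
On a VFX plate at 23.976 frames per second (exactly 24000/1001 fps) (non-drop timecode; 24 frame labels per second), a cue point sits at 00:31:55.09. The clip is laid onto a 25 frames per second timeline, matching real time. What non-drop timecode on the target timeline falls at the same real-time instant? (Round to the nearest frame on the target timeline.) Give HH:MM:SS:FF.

Source frame index: (0×3600 + 31×60 + 55) × 24 + 9 = 45969.
Real time: 45969 / (24000/1001) = 15338323/8000 s.
Target frame: (15338323/8000) × (25) = 15338323/320 ≈ 47932.259 → 47932.
At 25 labels/s: frame 47932 → 00:31:57:07.

00:31:57:07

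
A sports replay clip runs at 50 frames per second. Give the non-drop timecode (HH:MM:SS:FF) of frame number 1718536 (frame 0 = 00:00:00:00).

09:32:50:36

1718536 ÷ 50 = 34370 full seconds, remainder 36 frames.
34370 s = 9 h 32 min 50 s.
Timecode: 09:32:50:36.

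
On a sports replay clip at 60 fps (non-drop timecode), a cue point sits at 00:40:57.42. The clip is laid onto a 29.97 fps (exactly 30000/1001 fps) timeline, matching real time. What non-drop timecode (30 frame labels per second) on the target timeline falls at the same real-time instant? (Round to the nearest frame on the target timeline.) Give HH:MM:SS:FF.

00:40:55:07

Source frame index: (0×3600 + 40×60 + 57) × 60 + 42 = 147462.
Real time: 147462 / (60) = 24577/10 s.
Target frame: (24577/10) × (30000/1001) = 10533000/143 ≈ 73657.343 → 73657.
At 30 labels/s: frame 73657 → 00:40:55:07.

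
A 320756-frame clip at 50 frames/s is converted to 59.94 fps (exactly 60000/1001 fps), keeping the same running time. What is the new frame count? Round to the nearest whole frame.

384523 frames

Frames at target rate = 320756 × (60000/1001) / (50) = 384907200/1001 ≈ 384522.677.
Nearest whole frame: 384523.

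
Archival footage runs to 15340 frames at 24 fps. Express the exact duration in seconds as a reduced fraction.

3835/6 seconds

Running time = 15340 ÷ (24) = 15340 × 1/24 = 3835/6 s.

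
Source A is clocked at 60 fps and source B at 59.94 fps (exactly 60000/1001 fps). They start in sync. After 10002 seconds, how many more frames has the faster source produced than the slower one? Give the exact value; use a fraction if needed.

A emits 60 × 10002 = 600120 frames; B emits 60000/1001 × 10002 = 600120000/1001.
Difference = 600120/1001 frames (≈ 599.5205); B is behind A.

600120/1001 frames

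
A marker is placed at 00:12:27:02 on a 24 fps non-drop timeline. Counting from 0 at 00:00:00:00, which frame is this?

Total seconds to the label: (0 × 3600 + 12 × 60 + 27) = 747.
Frame index = 747 × 24 + 2 = 17930.

17930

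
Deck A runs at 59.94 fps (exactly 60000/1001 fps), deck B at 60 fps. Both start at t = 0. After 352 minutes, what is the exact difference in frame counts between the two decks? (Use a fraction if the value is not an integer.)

352 min = 21120 s.
A emits 60000/1001 × 21120 = 115200000/91 frames; B emits 60 × 21120 = 1267200.
Difference = 115200/91 frames (≈ 1265.9341); B is ahead of A.

115200/91 frames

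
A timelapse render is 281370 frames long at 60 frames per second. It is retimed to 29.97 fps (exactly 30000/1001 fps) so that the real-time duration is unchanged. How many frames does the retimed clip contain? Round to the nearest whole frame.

Frames at target rate = 281370 × (30000/1001) / (60) = 140685000/1001 ≈ 140544.456.
Nearest whole frame: 140544.

140544 frames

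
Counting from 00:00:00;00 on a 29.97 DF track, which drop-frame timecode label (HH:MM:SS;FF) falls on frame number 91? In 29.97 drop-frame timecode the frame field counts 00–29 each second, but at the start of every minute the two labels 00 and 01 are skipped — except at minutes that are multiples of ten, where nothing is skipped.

00:00:03;01

Each 10-minute DF block holds 10 × 60 × 30 − 9 × 2 = 17982 frames. 91 ÷ 17982 → 0 full blocks, remainder 91.
Within the partial block the first minute is 1800 frames and each further minute 1798, so 0 further minute boundaries passed. Total skipped labels = 18 × 0 + 2 × 0 = 0.
Non-drop label index = 91 + 0 = 91; at 30 labels/s that is 00:00:03:01, i.e. DF 00:00:03;01.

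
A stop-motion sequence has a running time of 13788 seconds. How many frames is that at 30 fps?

Frames = 13788 × 30 = 413640.

413640 frames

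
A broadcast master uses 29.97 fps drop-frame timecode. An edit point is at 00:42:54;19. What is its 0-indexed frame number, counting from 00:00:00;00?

Complete 10-minute blocks: 4, each 17982 frames → 71928.
Remaining 2 whole minutes in the current block: 1800 + 1 × 1798 = 3598 frames.
Within the current minute: 54 × 30 + 19 − 2 = 1637 (labels ;00/;01 skipped at this minute). Total = 71928 + 3598 + 1637 = 77163.

77163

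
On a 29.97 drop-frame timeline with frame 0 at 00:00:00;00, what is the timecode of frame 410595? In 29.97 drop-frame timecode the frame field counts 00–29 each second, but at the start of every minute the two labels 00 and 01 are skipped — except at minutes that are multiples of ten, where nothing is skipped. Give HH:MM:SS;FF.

Ten DF minutes hold 17982 frames, so frame 410595 lies in block 22 (frames 395604–413585) with 14991 frames into that block.
The block's first minute is 1800 frames and the rest 1798 each; 14991 frames reaches minute 8, so 22 × 18 + 8 × 2 = 412 labels have been skipped so far.
Adding those back, label number 410595 + 412 = 411007 at 30 labels/s is 13700 s + 7 f = 3 h 48 min 20 s frame 7, i.e. 03:48:20;07.

03:48:20;07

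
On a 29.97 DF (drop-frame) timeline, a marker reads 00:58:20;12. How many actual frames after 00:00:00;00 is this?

104906

Complete 10-minute blocks: 5, each 17982 frames → 89910.
Remaining 8 whole minutes in the current block: 1800 + 7 × 1798 = 14386 frames.
Within the current minute: 20 × 30 + 12 − 2 = 610 (labels ;00/;01 skipped at this minute). Total = 89910 + 14386 + 610 = 104906.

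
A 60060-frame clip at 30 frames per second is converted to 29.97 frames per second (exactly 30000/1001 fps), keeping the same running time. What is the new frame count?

Target frames = source frames × (target rate / source rate) = 60060 × (30000/1001)/(30) = 60060 × 1000/1001 = 60000.

60000 frames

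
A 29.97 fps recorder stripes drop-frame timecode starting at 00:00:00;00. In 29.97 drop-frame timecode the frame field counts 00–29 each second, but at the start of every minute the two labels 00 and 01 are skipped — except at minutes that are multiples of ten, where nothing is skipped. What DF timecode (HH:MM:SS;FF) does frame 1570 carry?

00:00:52;10

Ten DF minutes hold 17982 frames, so frame 1570 lies in block 0 (frames 0–17981) with 1570 frames into that block.
The block's first minute is 1800 frames and the rest 1798 each; 1570 frames reaches minute 0, so 0 × 18 + 0 × 2 = 0 labels have been skipped so far.
Adding those back, label number 1570 + 0 = 1570 at 30 labels/s is 52 s + 10 f = 0 h 0 min 52 s frame 10, i.e. 00:00:52;10.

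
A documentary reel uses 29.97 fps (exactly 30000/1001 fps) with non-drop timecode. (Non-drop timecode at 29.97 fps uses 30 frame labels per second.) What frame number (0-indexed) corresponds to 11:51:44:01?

Total seconds to the label: (11 × 3600 + 51 × 60 + 44) = 42704.
Frame index = 42704 × 30 + 1 = 1281121.

1281121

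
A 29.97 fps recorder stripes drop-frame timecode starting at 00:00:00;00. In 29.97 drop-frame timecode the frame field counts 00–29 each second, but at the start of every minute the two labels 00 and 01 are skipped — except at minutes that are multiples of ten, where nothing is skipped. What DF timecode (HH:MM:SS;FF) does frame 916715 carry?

Each 10-minute DF block holds 10 × 60 × 30 − 9 × 2 = 17982 frames. 916715 ÷ 17982 → 50 full blocks, remainder 17615.
Within the partial block the first minute is 1800 frames and each further minute 1798, so 9 further minute boundaries passed. Total skipped labels = 18 × 50 + 2 × 9 = 918.
Non-drop label index = 916715 + 918 = 917633; at 30 labels/s that is 08:29:47:23, i.e. DF 08:29:47;23.

08:29:47;23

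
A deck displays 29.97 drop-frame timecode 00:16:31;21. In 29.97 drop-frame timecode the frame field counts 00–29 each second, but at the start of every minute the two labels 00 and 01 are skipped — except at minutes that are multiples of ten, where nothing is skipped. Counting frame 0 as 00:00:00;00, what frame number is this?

29721

As if non-drop at 30 labels/s: (0 × 3600 + 16 × 60 + 31) × 30 + 21 = 29751.
Minute boundaries passed: 16; those not divisible by 10: 16 − 1 = 15; dropped labels = 2 × 15 = 30.
Actual frame index = 29751 − 30 = 29721.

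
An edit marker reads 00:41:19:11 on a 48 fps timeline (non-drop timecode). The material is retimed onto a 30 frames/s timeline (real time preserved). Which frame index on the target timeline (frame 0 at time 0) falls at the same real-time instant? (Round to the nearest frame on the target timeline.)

Source frame index: (0×3600 + 41×60 + 19) × 48 + 11 = 119003.
Real time: 119003 / (48) = 119003/48 s.
Target frame: (119003/48) × (30) = 595015/8 ≈ 74376.875 → 74377.

frame 74377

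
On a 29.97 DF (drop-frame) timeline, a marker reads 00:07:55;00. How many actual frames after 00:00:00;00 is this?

14236

As if non-drop at 30 labels/s: (0 × 3600 + 7 × 60 + 55) × 30 + 0 = 14250.
Minute boundaries passed: 7; those not divisible by 10: 7 − 0 = 7; dropped labels = 2 × 7 = 14.
Actual frame index = 14250 − 14 = 14236.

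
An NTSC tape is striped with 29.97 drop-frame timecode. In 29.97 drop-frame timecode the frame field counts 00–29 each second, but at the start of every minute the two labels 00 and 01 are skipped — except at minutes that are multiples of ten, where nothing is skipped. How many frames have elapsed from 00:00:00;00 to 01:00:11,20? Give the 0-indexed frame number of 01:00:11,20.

As if non-drop at 30 labels/s: (1 × 3600 + 0 × 60 + 11) × 30 + 20 = 108350.
Minute boundaries passed: 60; those not divisible by 10: 60 − 6 = 54; dropped labels = 2 × 54 = 108.
Actual frame index = 108350 − 108 = 108242.

108242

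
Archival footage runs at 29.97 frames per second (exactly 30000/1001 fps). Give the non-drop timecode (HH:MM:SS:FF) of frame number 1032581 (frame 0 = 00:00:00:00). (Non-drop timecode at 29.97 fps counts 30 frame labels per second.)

1032581 ÷ 30 = 34419 full seconds, remainder 11 frames.
34419 s = 9 h 33 min 39 s.
Timecode: 09:33:39:11.

09:33:39:11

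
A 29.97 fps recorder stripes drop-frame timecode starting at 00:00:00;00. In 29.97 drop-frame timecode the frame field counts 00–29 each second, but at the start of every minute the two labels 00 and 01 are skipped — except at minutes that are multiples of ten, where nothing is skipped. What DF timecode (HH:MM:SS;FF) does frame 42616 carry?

00:23:41;28

Ten DF minutes hold 17982 frames, so frame 42616 lies in block 2 (frames 35964–53945) with 6652 frames into that block.
The block's first minute is 1800 frames and the rest 1798 each; 6652 frames reaches minute 3, so 2 × 18 + 3 × 2 = 42 labels have been skipped so far.
Adding those back, label number 42616 + 42 = 42658 at 30 labels/s is 1421 s + 28 f = 0 h 23 min 41 s frame 28, i.e. 00:23:41;28.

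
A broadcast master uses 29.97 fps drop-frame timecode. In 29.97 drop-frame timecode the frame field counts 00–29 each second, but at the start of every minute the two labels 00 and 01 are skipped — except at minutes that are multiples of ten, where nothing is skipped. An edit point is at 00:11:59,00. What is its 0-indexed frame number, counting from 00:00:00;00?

Complete 10-minute blocks: 1, each 17982 frames → 17982.
Remaining 1 whole minute in the current block: 1800 + 0 × 1798 = 1800 frames.
Within the current minute: 59 × 30 + 0 − 2 = 1768 (labels ;00/;01 skipped at this minute). Total = 17982 + 1800 + 1768 = 21550.

21550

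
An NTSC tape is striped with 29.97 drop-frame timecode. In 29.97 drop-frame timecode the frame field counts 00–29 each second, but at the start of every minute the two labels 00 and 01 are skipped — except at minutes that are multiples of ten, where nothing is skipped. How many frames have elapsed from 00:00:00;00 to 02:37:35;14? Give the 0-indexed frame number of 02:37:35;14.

283380

As if non-drop at 30 labels/s: (2 × 3600 + 37 × 60 + 35) × 30 + 14 = 283664.
Minute boundaries passed: 157; those not divisible by 10: 157 − 15 = 142; dropped labels = 2 × 142 = 284.
Actual frame index = 283664 − 284 = 283380.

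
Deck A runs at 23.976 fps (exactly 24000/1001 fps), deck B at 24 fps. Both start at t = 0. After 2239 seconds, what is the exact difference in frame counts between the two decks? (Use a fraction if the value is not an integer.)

53736/1001 frames

A emits 24000/1001 × 2239 = 53736000/1001 frames; B emits 24 × 2239 = 53736.
Difference = 53736/1001 frames (≈ 53.6823); B is ahead of A.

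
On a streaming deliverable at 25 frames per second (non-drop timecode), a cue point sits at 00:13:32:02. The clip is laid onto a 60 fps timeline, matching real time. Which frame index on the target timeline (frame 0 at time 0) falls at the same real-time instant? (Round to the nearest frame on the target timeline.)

frame 48725

Source frame index: (0×3600 + 13×60 + 32) × 25 + 2 = 20302.
Real time: 20302 / (25) = 20302/25 s.
Target frame: (20302/25) × (60) = 243624/5 ≈ 48724.800 → 48725.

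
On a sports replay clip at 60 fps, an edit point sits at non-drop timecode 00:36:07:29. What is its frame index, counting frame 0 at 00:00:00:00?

130049

Total seconds to the label: (0 × 3600 + 36 × 60 + 7) = 2167.
Frame index = 2167 × 60 + 29 = 130049.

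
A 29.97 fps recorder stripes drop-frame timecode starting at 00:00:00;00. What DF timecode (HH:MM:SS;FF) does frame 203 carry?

Ten DF minutes hold 17982 frames, so frame 203 lies in block 0 (frames 0–17981) with 203 frames into that block.
The block's first minute is 1800 frames and the rest 1798 each; 203 frames reaches minute 0, so 0 × 18 + 0 × 2 = 0 labels have been skipped so far.
Adding those back, label number 203 + 0 = 203 at 30 labels/s is 6 s + 23 f = 0 h 0 min 6 s frame 23, i.e. 00:00:06;23.

00:00:06;23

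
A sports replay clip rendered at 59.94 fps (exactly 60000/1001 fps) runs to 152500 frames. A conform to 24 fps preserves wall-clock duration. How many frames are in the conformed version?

Target frames = source frames × (target rate / source rate) = 152500 × (24)/(60000/1001) = 152500 × 1001/2500 = 61061.

61061 frames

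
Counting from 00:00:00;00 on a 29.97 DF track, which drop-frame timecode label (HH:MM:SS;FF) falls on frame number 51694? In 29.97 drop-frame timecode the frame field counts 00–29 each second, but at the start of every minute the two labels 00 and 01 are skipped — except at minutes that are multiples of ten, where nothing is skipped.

Each 10-minute DF block holds 10 × 60 × 30 − 9 × 2 = 17982 frames. 51694 ÷ 17982 → 2 full blocks, remainder 15730.
Within the partial block the first minute is 1800 frames and each further minute 1798, so 8 further minute boundaries passed. Total skipped labels = 18 × 2 + 2 × 8 = 52.
Non-drop label index = 51694 + 52 = 51746; at 30 labels/s that is 00:28:44:26, i.e. DF 00:28:44;26.

00:28:44;26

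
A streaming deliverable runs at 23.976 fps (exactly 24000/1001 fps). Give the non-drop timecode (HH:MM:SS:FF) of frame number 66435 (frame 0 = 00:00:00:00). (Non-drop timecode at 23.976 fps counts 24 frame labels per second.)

66435 ÷ 24 = 2768 full seconds, remainder 3 frames.
2768 s = 0 h 46 min 8 s.
Timecode: 00:46:08:03.

00:46:08:03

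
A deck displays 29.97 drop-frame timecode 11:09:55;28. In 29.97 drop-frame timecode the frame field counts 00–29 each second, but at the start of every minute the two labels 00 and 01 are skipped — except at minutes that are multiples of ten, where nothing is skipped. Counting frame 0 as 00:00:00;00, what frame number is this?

As if non-drop at 30 labels/s: (11 × 3600 + 9 × 60 + 55) × 30 + 28 = 1205878.
Minute boundaries passed: 669; those not divisible by 10: 669 − 66 = 603; dropped labels = 2 × 603 = 1206.
Actual frame index = 1205878 − 1206 = 1204672.

1204672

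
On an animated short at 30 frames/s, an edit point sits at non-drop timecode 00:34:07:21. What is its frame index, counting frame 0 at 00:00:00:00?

Total seconds to the label: (0 × 3600 + 34 × 60 + 7) = 2047.
Frame index = 2047 × 30 + 21 = 61431.

61431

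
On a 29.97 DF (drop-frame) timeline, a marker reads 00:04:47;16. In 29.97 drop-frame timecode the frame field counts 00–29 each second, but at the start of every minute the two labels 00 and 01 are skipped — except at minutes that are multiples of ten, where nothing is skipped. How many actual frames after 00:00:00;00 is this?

8618

Complete 10-minute blocks: 0, each 17982 frames → 0.
Remaining 4 whole minutes in the current block: 1800 + 3 × 1798 = 7194 frames.
Within the current minute: 47 × 30 + 16 − 2 = 1424 (labels ;00/;01 skipped at this minute). Total = 0 + 7194 + 1424 = 8618.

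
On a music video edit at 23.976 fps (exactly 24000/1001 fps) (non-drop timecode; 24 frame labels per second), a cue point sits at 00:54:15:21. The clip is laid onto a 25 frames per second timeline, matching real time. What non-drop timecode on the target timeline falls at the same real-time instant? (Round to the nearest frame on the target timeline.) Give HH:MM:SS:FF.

00:54:19:03

Source frame index: (0×3600 + 54×60 + 15) × 24 + 21 = 78141.
Real time: 78141 / (24000/1001) = 26073047/8000 s.
Target frame: (26073047/8000) × (25) = 26073047/320 ≈ 81478.272 → 81478.
At 25 labels/s: frame 81478 → 00:54:19:03.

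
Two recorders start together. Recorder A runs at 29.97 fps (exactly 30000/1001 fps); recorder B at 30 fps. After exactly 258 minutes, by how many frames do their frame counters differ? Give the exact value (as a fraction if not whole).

258 min = 15480 s.
A emits 30000/1001 × 15480 = 464400000/1001 frames; B emits 30 × 15480 = 464400.
Difference = 464400/1001 frames (≈ 463.9361); B is ahead of A.

464400/1001 frames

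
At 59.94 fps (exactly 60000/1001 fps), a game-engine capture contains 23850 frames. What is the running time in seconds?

397.8975 seconds

Running time = 23850 / (60000/1001) = 397.8975 s.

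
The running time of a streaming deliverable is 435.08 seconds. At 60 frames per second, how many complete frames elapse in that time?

26104 frames

Frames = 435.08 × 60 = 130524/5 ≈ 26104.8000.
Complete frames: 26104.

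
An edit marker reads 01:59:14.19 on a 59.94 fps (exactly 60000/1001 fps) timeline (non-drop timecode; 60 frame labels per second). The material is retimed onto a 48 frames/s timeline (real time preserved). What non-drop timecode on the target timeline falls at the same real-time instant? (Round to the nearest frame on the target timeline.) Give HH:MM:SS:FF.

Source frame index: (1×3600 + 59×60 + 14) × 60 + 19 = 429259.
Real time: 429259 / (60000/1001) = 429688259/60000 s.
Target frame: (429688259/60000) × (48) = 429688259/1250 ≈ 343750.607 → 343751.
At 48 labels/s: frame 343751 → 01:59:21:23.

01:59:21:23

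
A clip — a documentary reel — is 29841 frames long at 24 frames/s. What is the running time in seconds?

1243.375 seconds

Running time = 29841 / (24) = 1243.375 s.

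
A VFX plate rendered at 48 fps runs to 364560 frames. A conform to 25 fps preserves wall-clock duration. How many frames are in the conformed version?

Target frames = source frames × (target rate / source rate) = 364560 × (25)/(48) = 364560 × 25/48 = 189875.

189875 frames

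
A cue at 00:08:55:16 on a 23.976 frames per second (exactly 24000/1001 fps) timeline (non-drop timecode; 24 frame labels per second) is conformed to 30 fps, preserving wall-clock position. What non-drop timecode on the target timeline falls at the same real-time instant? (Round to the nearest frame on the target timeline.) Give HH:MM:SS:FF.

Source frame index: (0×3600 + 8×60 + 55) × 24 + 16 = 12856.
Real time: 12856 / (24000/1001) = 1608607/3000 s.
Target frame: (1608607/3000) × (30) = 1608607/100 ≈ 16086.070 → 16086.
At 30 labels/s: frame 16086 → 00:08:56:06.

00:08:56:06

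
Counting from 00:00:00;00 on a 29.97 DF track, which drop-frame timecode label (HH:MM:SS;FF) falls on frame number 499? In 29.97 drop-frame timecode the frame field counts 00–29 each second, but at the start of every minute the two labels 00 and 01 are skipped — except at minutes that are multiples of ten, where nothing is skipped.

00:00:16;19

Ten DF minutes hold 17982 frames, so frame 499 lies in block 0 (frames 0–17981) with 499 frames into that block.
The block's first minute is 1800 frames and the rest 1798 each; 499 frames reaches minute 0, so 0 × 18 + 0 × 2 = 0 labels have been skipped so far.
Adding those back, label number 499 + 0 = 499 at 30 labels/s is 16 s + 19 f = 0 h 0 min 16 s frame 19, i.e. 00:00:16;19.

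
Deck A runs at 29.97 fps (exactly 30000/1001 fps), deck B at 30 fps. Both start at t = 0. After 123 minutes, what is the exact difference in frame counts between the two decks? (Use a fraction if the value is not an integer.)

123 min = 7380 s.
A emits 30000/1001 × 7380 = 221400000/1001 frames; B emits 30 × 7380 = 221400.
Difference = 221400/1001 frames (≈ 221.1788); B is ahead of A.

221400/1001 frames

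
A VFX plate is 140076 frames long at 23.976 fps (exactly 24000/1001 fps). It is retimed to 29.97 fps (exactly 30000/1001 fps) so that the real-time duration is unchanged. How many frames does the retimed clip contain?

Target frames = source frames × (target rate / source rate) = 140076 × (30000/1001)/(24000/1001) = 140076 × 5/4 = 175095.

175095 frames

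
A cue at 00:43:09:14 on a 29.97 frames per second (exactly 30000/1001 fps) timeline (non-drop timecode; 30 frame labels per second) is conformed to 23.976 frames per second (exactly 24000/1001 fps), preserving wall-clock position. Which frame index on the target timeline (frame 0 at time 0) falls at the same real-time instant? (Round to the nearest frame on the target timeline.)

frame 62147

Source frame index: (0×3600 + 43×60 + 9) × 30 + 14 = 77684.
Real time: 77684 / (30000/1001) = 19440421/7500 s.
Target frame: (19440421/7500) × (24000/1001) = 310736/5 ≈ 62147.200 → 62147.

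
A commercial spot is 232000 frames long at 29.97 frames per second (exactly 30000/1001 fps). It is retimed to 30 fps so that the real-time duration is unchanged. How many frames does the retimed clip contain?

232232 frames

Target frames = source frames × (target rate / source rate) = 232000 × (30)/(30000/1001) = 232000 × 1001/1000 = 232232.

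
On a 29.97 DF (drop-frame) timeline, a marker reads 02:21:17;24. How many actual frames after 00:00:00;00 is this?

As if non-drop at 30 labels/s: (2 × 3600 + 21 × 60 + 17) × 30 + 24 = 254334.
Minute boundaries passed: 141; those not divisible by 10: 141 − 14 = 127; dropped labels = 2 × 127 = 254.
Actual frame index = 254334 − 254 = 254080.

254080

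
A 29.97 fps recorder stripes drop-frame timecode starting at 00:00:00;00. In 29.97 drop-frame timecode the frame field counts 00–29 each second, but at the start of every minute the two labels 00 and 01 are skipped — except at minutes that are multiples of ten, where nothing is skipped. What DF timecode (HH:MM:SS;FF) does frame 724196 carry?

Each 10-minute DF block holds 10 × 60 × 30 − 9 × 2 = 17982 frames. 724196 ÷ 17982 → 40 full blocks, remainder 4916.
Within the partial block the first minute is 1800 frames and each further minute 1798, so 2 further minute boundaries passed. Total skipped labels = 18 × 40 + 2 × 2 = 724.
Non-drop label index = 724196 + 724 = 724920; at 30 labels/s that is 06:42:44:00, i.e. DF 06:42:44;00.

06:42:44;00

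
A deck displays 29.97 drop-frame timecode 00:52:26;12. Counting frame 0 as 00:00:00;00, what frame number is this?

Complete 10-minute blocks: 5, each 17982 frames → 89910.
Remaining 2 whole minutes in the current block: 1800 + 1 × 1798 = 3598 frames.
Within the current minute: 26 × 30 + 12 − 2 = 790 (labels ;00/;01 skipped at this minute). Total = 89910 + 3598 + 790 = 94298.

94298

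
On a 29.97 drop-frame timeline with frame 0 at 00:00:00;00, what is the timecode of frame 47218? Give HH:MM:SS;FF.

Ten DF minutes hold 17982 frames, so frame 47218 lies in block 2 (frames 35964–53945) with 11254 frames into that block.
The block's first minute is 1800 frames and the rest 1798 each; 11254 frames reaches minute 6, so 2 × 18 + 6 × 2 = 48 labels have been skipped so far.
Adding those back, label number 47218 + 48 = 47266 at 30 labels/s is 1575 s + 16 f = 0 h 26 min 15 s frame 16, i.e. 00:26:15;16.

00:26:15;16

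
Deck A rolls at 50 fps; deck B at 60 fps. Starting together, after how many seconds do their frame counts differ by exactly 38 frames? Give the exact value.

The gap grows by |60 − 50| = 10 frames per second.
Time for a 38-frame gap: 38 ÷ (10) = 3.8 s.

3.8 seconds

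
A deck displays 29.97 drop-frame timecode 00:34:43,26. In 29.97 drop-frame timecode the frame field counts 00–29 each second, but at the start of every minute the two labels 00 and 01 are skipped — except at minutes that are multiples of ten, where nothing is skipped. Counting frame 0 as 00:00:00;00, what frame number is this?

62454

Complete 10-minute blocks: 3, each 17982 frames → 53946.
Remaining 4 whole minutes in the current block: 1800 + 3 × 1798 = 7194 frames.
Within the current minute: 43 × 30 + 26 − 2 = 1314 (labels ;00/;01 skipped at this minute). Total = 53946 + 7194 + 1314 = 62454.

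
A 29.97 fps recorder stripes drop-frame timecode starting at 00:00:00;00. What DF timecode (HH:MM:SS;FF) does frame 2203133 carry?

Each 10-minute DF block holds 10 × 60 × 30 − 9 × 2 = 17982 frames. 2203133 ÷ 17982 → 122 full blocks, remainder 9329.
Within the partial block the first minute is 1800 frames and each further minute 1798, so 5 further minute boundaries passed. Total skipped labels = 18 × 122 + 2 × 5 = 2206.
Non-drop label index = 2203133 + 2206 = 2205339; at 30 labels/s that is 20:25:11:09, i.e. DF 20:25:11;09.

20:25:11;09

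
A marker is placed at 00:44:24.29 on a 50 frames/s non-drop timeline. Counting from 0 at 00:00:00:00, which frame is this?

Total seconds to the label: (0 × 3600 + 44 × 60 + 24) = 2664.
Frame index = 2664 × 50 + 29 = 133229.

133229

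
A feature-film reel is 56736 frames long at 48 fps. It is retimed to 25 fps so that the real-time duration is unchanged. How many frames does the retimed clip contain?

29550 frames

Target frames = source frames × (target rate / source rate) = 56736 × (25)/(48) = 56736 × 25/48 = 29550.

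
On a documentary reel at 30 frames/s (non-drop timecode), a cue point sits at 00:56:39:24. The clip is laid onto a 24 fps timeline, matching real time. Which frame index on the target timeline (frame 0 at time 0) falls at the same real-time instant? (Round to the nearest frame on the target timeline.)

Source frame index: (0×3600 + 56×60 + 39) × 30 + 24 = 101994.
Real time: 101994 / (30) = 16999/5 s.
Target frame: (16999/5) × (24) = 407976/5 ≈ 81595.200 → 81595.

frame 81595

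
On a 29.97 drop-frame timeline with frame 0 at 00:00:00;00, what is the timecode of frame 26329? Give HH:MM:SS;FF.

00:14:38;15

Each 10-minute DF block holds 10 × 60 × 30 − 9 × 2 = 17982 frames. 26329 ÷ 17982 → 1 full block, remainder 8347.
Within the partial block the first minute is 1800 frames and each further minute 1798, so 4 further minute boundaries passed. Total skipped labels = 18 × 1 + 2 × 4 = 26.
Non-drop label index = 26329 + 26 = 26355; at 30 labels/s that is 00:14:38:15, i.e. DF 00:14:38;15.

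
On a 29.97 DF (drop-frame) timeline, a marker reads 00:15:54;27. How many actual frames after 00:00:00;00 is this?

As if non-drop at 30 labels/s: (0 × 3600 + 15 × 60 + 54) × 30 + 27 = 28647.
Minute boundaries passed: 15; those not divisible by 10: 15 − 1 = 14; dropped labels = 2 × 14 = 28.
Actual frame index = 28647 − 28 = 28619.

28619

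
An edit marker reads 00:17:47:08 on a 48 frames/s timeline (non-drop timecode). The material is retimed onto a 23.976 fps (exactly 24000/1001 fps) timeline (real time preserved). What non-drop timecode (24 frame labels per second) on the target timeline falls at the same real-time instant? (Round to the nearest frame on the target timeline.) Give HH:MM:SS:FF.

Source frame index: (0×3600 + 17×60 + 47) × 48 + 8 = 51224.
Real time: 51224 / (48) = 6403/6 s.
Target frame: (6403/6) × (24000/1001) = 25612000/1001 ≈ 25586.414 → 25586.
At 24 labels/s: frame 25586 → 00:17:46:02.

00:17:46:02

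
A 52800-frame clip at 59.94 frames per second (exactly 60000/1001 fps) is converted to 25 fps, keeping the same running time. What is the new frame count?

22022 frames

Target frames = source frames × (target rate / source rate) = 52800 × (25)/(60000/1001) = 52800 × 1001/2400 = 22022.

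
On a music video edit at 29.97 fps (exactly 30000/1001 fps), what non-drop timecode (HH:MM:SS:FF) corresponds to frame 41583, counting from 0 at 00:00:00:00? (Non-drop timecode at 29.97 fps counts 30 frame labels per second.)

41583 ÷ 30 = 1386 full seconds, remainder 3 frames.
1386 s = 0 h 23 min 6 s.
Timecode: 00:23:06:03.

00:23:06:03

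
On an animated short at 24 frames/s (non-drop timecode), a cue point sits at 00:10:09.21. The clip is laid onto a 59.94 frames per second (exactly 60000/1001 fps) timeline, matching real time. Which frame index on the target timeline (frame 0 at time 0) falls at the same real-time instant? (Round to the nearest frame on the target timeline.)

Source frame index: (0×3600 + 10×60 + 9) × 24 + 21 = 14637.
Real time: 14637 / (24) = 4879/8 s.
Target frame: (4879/8) × (60000/1001) = 5227500/143 ≈ 36555.944 → 36556.

frame 36556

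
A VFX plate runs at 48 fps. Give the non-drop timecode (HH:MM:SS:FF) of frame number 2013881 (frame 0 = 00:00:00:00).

2013881 ÷ 48 = 41955 full seconds, remainder 41 frames.
41955 s = 11 h 39 min 15 s.
Timecode: 11:39:15:41.

11:39:15:41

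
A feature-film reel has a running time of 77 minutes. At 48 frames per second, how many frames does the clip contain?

77 min = 4620 s.
Frames = 4620 × 48 = 221760.

221760 frames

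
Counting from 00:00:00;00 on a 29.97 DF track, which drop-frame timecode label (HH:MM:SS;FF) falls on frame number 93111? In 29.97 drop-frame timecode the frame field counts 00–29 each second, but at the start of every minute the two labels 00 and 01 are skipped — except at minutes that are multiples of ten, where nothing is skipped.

00:51:46;23

Ten DF minutes hold 17982 frames, so frame 93111 lies in block 5 (frames 89910–107891) with 3201 frames into that block.
The block's first minute is 1800 frames and the rest 1798 each; 3201 frames reaches minute 1, so 5 × 18 + 1 × 2 = 92 labels have been skipped so far.
Adding those back, label number 93111 + 92 = 93203 at 30 labels/s is 3106 s + 23 f = 0 h 51 min 46 s frame 23, i.e. 00:51:46;23.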